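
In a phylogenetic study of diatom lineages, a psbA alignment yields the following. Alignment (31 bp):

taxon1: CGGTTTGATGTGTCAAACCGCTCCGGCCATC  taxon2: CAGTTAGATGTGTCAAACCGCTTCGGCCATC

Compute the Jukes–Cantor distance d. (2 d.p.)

The sequences differ at 3 of 31 sites (2, 6, 23), so p = 3/31 ≈ 0.096774.
d = −(3/4) ln(1 − 4p/3) = −0.75 ln(1 − 0.129032) = −0.75 ln(0.870968)
  = −0.75 × (-0.138150) = 0.103613 substitutions/site.

0.10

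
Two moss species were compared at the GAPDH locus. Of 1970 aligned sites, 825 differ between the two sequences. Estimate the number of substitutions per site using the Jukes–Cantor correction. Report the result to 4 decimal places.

p = 825/1970 ≈ 0.418782.
d = −(3/4) ln(1 − 4p/3) = −0.75 ln(1 − 0.558376) = −0.75 ln(0.441624)
  = −0.75 × (-0.817296) = 0.612972 substitutions/site.

0.6130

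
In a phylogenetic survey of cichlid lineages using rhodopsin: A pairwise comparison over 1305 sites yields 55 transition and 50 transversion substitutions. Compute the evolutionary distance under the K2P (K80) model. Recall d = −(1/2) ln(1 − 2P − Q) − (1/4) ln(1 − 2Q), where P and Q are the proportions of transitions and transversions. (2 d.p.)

0.09

P = 55/1305 ≈ 0.042146 and Q = 50/1305 ≈ 0.038314.
Under the Kimura two-parameter model, d = −½ ln(1 − 2P − Q) − ¼ ln(1 − 2Q).
1 − 2P − Q = 0.877394, giving −½ ln(0.877394) = 0.065400.
1 − 2Q = 0.923372, giving −¼ ln(0.923372) = 0.019931.
d = 0.065400 + 0.019931 = 0.085331.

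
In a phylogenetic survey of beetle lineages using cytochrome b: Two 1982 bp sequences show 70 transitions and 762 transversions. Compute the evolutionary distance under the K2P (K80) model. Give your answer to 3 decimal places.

P = 70/1982 ≈ 0.035318 and Q = 762/1982 ≈ 0.38446.
Under the Kimura two-parameter model, d = −½ ln(1 − 2P − Q) − ¼ ln(1 − 2Q).
1 − 2P − Q = 0.544904, giving −½ ln(0.544904) = 0.303573.
1 − 2Q = 0.23108, giving −¼ ln(0.23108) = 0.366248.
d = 0.303573 + 0.366248 = 0.669821.

0.670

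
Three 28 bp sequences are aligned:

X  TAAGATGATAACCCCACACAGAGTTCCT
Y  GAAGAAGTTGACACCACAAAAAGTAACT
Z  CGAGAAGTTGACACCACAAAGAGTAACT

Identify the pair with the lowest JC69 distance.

Y and Z

X–Y: 9/28 differ, p = 0.321, d = 0.420.
X–Z: 9/28 differ, p = 0.321, d = 0.420.
Y–Z: 3/28 differ, p = 0.107, d = 0.116.
The smallest distance is between Y and Z.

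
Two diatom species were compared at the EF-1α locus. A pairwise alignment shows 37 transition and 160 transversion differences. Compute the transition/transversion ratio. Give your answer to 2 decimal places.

R = 37/160 = 0.23125 ≈ 0.23 (to 2 d.p.).

0.23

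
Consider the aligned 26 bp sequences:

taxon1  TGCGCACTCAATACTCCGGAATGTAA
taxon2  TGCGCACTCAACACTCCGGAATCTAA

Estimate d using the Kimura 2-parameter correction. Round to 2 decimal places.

Of 26 sites, 1 differences are transitions and 1 are transversions, so P = 1/26 ≈ 0.038462 and Q = 1/26 ≈ 0.038462.
Under the Kimura two-parameter model, d = −½ ln(1 − 2P − Q) − ¼ ln(1 − 2Q).
1 − 2P − Q = 0.884614, giving −½ ln(0.884614) = 0.061302.
1 − 2Q = 0.923076, giving −¼ ln(0.923076) = 0.020011.
d = 0.061302 + 0.020011 = 0.081313.

0.08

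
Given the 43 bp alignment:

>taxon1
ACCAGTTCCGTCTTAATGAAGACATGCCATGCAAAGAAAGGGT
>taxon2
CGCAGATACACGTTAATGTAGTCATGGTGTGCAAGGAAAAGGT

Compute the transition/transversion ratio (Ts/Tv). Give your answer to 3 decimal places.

Transitions are A↔G and C↔T; transversions are all other mismatches.
Transitions: 6. Transversions: 8.
R = 6/8 = 0.750.

0.750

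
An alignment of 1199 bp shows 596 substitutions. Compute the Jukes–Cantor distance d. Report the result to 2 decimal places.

p = 596/1199 ≈ 0.497081.
d = −(3/4) ln(1 − 4p/3) = −0.75 ln(1 − 0.662775) = −0.75 ln(0.337225)
  = −0.75 × (-1.087005) = 0.815254 substitutions/site.

0.82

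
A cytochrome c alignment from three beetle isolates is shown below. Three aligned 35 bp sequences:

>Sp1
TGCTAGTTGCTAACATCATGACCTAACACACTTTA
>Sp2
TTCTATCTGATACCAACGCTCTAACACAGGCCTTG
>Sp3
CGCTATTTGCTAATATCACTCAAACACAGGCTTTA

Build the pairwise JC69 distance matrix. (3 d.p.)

d(Sp1,Sp2) = 0.868, d(Sp1,Sp3) = 0.458, d(Sp2,Sp3) = 0.407

Sp1–Sp2: 18/35 sites differ → p ≈ 0.514286, d = −0.75 ln(1 − 0.685715) = 0.868091 ≈ 0.868.
Sp1–Sp3: 12/35 sites differ → p ≈ 0.342857, d = −0.75 ln(1 − 0.457143) = 0.458182 ≈ 0.458.
Sp2–Sp3: 11/35 sites differ → p ≈ 0.314286, d = −0.75 ln(1 − 0.419048) = 0.407315 ≈ 0.407.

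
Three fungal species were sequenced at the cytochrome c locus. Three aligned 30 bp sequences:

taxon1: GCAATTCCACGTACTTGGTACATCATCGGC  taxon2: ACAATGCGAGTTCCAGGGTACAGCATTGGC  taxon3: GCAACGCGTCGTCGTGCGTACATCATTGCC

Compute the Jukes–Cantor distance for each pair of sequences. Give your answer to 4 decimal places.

taxon1–taxon2: 10/30 sites differ → p ≈ 0.333333, d = −0.75 ln(1 − 0.444444) = 0.440839 ≈ 0.4408.
taxon1–taxon3: 10/30 sites differ → p ≈ 0.333333, d = −0.75 ln(1 − 0.444444) = 0.440839 ≈ 0.4408.
taxon2–taxon3: 10/30 sites differ → p ≈ 0.333333, d = −0.75 ln(1 − 0.444444) = 0.440839 ≈ 0.4408.

d(taxon1,taxon2) = 0.4408, d(taxon1,taxon3) = 0.4408, d(taxon2,taxon3) = 0.4408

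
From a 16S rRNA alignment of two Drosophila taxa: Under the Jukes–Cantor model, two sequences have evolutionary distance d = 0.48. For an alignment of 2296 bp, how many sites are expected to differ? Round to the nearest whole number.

Invert JC69: p = (3/4)(1 − e^(−4d/3)) = 0.75 × (1 − e^(-0.64)) = 0.75 × (1 − 0.527292) = 0.354531.
Expected differing sites = pL ≈ 0.354531 × 2296 = 814.003176 ≈ 814.

814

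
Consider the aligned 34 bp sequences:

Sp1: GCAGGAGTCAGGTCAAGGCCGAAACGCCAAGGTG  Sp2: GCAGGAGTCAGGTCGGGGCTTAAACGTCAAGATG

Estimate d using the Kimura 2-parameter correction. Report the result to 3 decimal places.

Of 34 sites, 5 differences are transitions and 1 are transversions, so P = 5/34 ≈ 0.147059 and Q = 1/34 ≈ 0.029412.
Under the Kimura two-parameter model, d = −½ ln(1 − 2P − Q) − ¼ ln(1 − 2Q).
1 − 2P − Q = 0.67647, giving −½ ln(0.67647) = 0.195434.
1 − 2Q = 0.941176, giving −¼ ln(0.941176) = 0.015156.
d = 0.195434 + 0.015156 = 0.210590.

0.211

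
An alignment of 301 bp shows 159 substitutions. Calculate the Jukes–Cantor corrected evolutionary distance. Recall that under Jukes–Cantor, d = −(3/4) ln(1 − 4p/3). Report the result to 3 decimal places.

0.914

p = 159/301 ≈ 0.528239.
d = −(3/4) ln(1 − 4p/3) = −0.75 ln(1 − 0.704319) = −0.75 ln(0.295681)
  = −0.75 × (-1.218474) = 0.913856 substitutions/site.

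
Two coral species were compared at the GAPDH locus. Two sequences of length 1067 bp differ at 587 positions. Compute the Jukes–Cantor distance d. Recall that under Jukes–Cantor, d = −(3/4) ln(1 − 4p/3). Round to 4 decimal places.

p = 587/1067 ≈ 0.550141.
d = −(3/4) ln(1 − 4p/3) = −0.75 ln(1 − 0.733521) = −0.75 ln(0.266479)
  = −0.75 × (-1.322460) = 0.991845 substitutions/site.

0.9918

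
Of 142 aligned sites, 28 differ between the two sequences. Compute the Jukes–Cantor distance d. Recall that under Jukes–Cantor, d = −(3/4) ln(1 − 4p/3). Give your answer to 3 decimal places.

p = 28/142 ≈ 0.197183.
d = −(3/4) ln(1 − 4p/3) = −0.75 ln(1 − 0.262911) = −0.75 ln(0.737089)
  = −0.75 × (-0.305047) = 0.228785 substitutions/site.

0.229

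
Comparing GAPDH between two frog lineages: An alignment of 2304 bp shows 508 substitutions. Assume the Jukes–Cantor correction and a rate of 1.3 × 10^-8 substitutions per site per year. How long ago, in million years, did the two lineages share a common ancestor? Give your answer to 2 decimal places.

p = 508/2304 ≈ 0.220486.
d = −(3/4) ln(1 − 4p/3) = −0.75 ln(1 − 0.293981) = −0.75 ln(0.706019)
  = −0.75 × (-0.348113) = 0.261085 substitutions/site.
Under a molecular clock d = 2μt, so t = d/(2μ) = 0.261085 / (2 × 1.3 × 10^-8) = 10.04 million years.

10.04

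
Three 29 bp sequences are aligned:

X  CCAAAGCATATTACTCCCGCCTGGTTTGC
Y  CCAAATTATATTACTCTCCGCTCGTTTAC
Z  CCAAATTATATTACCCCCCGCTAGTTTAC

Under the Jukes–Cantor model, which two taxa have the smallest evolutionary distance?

X–Y: 7/29 differ, p = 0.241, d = 0.291.
X–Z: 7/29 differ, p = 0.241, d = 0.291.
Y–Z: 3/29 differ, p = 0.103, d = 0.111.
The smallest distance is between Y and Z.

Y and Z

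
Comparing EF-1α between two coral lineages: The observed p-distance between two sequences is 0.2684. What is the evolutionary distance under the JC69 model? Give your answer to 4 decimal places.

0.3322

d = −(3/4) ln(1 − 4p/3) = −0.75 ln(1 − 0.357867) = −0.75 ln(0.642133)
  = −0.75 × (-0.442960) = 0.332220 substitutions/site.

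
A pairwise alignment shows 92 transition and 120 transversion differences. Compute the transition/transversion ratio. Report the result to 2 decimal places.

R = 92/120 = 0.766666… ≈ 0.77 (to 2 d.p.).

0.77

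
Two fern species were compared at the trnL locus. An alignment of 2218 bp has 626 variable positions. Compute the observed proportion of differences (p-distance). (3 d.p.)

p = 626/2218 = 0.282236… ≈ 0.282 (to 3 d.p.).

0.282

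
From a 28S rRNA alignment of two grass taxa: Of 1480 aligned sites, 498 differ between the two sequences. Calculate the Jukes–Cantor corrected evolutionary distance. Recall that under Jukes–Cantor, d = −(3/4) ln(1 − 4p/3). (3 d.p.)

p = 498/1480 ≈ 0.336486.
d = −(3/4) ln(1 − 4p/3) = −0.75 ln(1 − 0.448648) = −0.75 ln(0.551352)
  = −0.75 × (-0.595382) = 0.446537 substitutions/site.

0.447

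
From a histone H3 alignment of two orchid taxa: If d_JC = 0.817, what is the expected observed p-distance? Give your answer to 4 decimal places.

0.4977

p = (3/4)(1 − e^(−4d/3)) = 0.75 × (1 − e^(-1.089333)) = 0.75 × (1 − 0.336441) = 0.497669.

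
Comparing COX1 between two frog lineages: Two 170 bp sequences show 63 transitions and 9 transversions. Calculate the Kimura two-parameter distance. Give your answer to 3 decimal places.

0.818

P = 63/170 ≈ 0.370588 and Q = 9/170 ≈ 0.052941.
Under the Kimura two-parameter model, d = −½ ln(1 − 2P − Q) − ¼ ln(1 − 2Q).
1 − 2P − Q = 0.205883, giving −½ ln(0.205883) = 0.790224.
1 − 2Q = 0.894118, giving −¼ ln(0.894118) = 0.027979.
d = 0.790224 + 0.027979 = 0.818203.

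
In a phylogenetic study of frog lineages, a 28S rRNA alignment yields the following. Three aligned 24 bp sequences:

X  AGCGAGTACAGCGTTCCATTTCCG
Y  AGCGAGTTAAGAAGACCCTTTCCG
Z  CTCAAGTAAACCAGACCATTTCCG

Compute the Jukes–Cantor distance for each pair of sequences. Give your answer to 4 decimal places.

X–Y: 7/24 sites differ → p ≈ 0.291667, d = −0.75 ln(1 − 0.388889) = 0.369358 ≈ 0.3694.
X–Z: 8/24 sites differ → p ≈ 0.333333, d = −0.75 ln(1 − 0.444444) = 0.440839 ≈ 0.4408.
Y–Z: 7/24 sites differ → p ≈ 0.291667, d = −0.75 ln(1 − 0.388889) = 0.369358 ≈ 0.3694.

d(X,Y) = 0.3694, d(X,Z) = 0.4408, d(Y,Z) = 0.3694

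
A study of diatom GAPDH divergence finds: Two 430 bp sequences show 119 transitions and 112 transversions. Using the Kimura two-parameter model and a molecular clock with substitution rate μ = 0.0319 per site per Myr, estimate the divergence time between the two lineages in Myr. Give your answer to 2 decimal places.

P = 119/430 ≈ 0.276744 and Q = 112/430 ≈ 0.260465.
Under the Kimura two-parameter model, d = −½ ln(1 − 2P − Q) − ¼ ln(1 − 2Q).
1 − 2P − Q = 0.186047, giving −½ ln(0.186047) = 0.840878.
1 − 2Q = 0.47907, giving −¼ ln(0.47907) = 0.183977.
d = 0.840878 + 0.183977 = 1.024855.
Under a molecular clock d = 2μt, so t = d/(2μ) = 1.024855 / (2 × 0.0319) = 16.06 Myr.

16.06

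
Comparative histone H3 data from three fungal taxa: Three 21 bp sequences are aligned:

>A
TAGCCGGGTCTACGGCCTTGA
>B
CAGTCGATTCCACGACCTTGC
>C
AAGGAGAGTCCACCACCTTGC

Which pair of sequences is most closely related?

B and C

A–B: 7/21 differ, p = 0.333, d = 0.441.
A–C: 8/21 differ, p = 0.381, d = 0.532.
B–C: 5/21 differ, p = 0.238, d = 0.286.
The smallest distance is between B and C.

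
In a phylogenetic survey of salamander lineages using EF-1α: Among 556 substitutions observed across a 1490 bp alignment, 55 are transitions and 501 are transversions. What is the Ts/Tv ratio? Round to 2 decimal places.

R = 55/501 = 0.109780… ≈ 0.11 (to 2 d.p.).

0.11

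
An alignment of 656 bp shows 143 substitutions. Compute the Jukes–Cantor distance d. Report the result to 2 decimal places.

p = 143/656 ≈ 0.217988.
d = −(3/4) ln(1 − 4p/3) = −0.75 ln(1 − 0.290651) = −0.75 ln(0.709349)
  = −0.75 × (-0.343408) = 0.257556 substitutions/site.

0.26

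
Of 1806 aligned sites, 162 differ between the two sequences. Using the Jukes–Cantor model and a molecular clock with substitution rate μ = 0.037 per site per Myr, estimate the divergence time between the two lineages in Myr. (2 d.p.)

p = 162/1806 ≈ 0.089701.
d = −(3/4) ln(1 − 4p/3) = −0.75 ln(1 − 0.119601) = −0.75 ln(0.880399)
  = −0.75 × (-0.127380) = 0.095535 substitutions/site.
Under a molecular clock d = 2μt, so t = d/(2μ) = 0.095535 / (2 × 0.037) = 1.29 Myr.

1.29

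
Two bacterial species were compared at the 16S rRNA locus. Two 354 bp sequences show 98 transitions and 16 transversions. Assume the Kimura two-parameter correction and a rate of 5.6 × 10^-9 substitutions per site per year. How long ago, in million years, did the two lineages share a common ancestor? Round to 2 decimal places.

P = 98/354 ≈ 0.276836 and Q = 16/354 ≈ 0.045198.
Under the Kimura two-parameter model, d = −½ ln(1 − 2P − Q) − ¼ ln(1 − 2Q).
1 − 2P − Q = 0.40113, giving −½ ln(0.40113) = 0.456735.
1 − 2Q = 0.909604, giving −¼ ln(0.909604) = 0.023686.
d = 0.456735 + 0.023686 = 0.480421.
Under a molecular clock d = 2μt, so t = d/(2μ) = 0.480421 / (2 × 5.6 × 10^-9) = 42.89 million years.

42.89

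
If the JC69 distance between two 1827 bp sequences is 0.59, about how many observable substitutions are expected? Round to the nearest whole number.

Invert JC69: p = (3/4)(1 − e^(−4d/3)) = 0.75 × (1 − e^(-0.786667)) = 0.75 × (1 − 0.455360) = 0.408480.
Expected differing sites = pL ≈ 0.408480 × 1827 = 746.29296 ≈ 746.

746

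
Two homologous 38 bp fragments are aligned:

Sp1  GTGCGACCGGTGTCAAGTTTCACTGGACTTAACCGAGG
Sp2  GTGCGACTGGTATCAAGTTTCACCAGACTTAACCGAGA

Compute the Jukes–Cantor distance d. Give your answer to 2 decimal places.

0.14

The sequences differ at 5 of 38 sites (8, 12, 24, 25, 38), so p = 5/38 ≈ 0.131579.
d = −(3/4) ln(1 − 4p/3) = −0.75 ln(1 − 0.175439) = −0.75 ln(0.824561)
  = −0.75 × (-0.192904) = 0.144678 substitutions/site.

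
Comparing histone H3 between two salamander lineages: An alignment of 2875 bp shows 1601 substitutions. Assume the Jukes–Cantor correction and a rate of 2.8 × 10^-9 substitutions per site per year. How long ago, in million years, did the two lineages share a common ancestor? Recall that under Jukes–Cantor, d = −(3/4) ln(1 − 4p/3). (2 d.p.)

p = 1601/2875 ≈ 0.55687.
d = −(3/4) ln(1 − 4p/3) = −0.75 ln(1 − 0.742493) = −0.75 ln(0.257507)
  = −0.75 × (-1.356708) = 1.017531 substitutions/site.
Under a molecular clock d = 2μt, so t = d/(2μ) = 1.017531 / (2 × 2.8 × 10^-9) = 181.70 million years.

181.70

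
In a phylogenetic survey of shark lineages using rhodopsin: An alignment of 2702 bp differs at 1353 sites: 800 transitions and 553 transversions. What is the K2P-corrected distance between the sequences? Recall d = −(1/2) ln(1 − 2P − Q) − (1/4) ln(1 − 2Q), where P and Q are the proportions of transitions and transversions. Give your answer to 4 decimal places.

P = 800/2702 ≈ 0.296077 and Q = 553/2702 ≈ 0.204663.
Under the Kimura two-parameter model, d = −½ ln(1 − 2P − Q) − ¼ ln(1 − 2Q).
1 − 2P − Q = 0.203183, giving −½ ln(0.203183) = 0.796824.
1 − 2Q = 0.590674, giving −¼ ln(0.590674) = 0.131623.
d = 0.796824 + 0.131623 = 0.928447.

0.9284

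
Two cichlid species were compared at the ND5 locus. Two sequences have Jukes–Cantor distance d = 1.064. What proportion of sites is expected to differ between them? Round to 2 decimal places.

p = (3/4)(1 − e^(−4d/3)) = 0.75 × (1 − e^(-1.418667)) = 0.75 × (1 − 0.242036) = 0.568473.

0.57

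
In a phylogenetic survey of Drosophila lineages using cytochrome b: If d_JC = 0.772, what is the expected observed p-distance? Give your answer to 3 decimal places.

p = (3/4)(1 − e^(−4d/3)) = 0.75 × (1 − e^(-1.029333)) = 0.75 × (1 − 0.357245) = 0.482066.

0.482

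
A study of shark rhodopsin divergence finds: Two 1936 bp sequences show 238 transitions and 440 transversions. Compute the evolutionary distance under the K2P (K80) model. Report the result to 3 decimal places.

0.472

P = 238/1936 ≈ 0.122934 and Q = 440/1936 ≈ 0.227273.
Under the Kimura two-parameter model, d = −½ ln(1 − 2P − Q) − ¼ ln(1 − 2Q).
1 − 2P − Q = 0.526859, giving −½ ln(0.526859) = 0.320411.
1 − 2Q = 0.545454, giving −¼ ln(0.545454) = 0.151534.
d = 0.320411 + 0.151534 = 0.471945.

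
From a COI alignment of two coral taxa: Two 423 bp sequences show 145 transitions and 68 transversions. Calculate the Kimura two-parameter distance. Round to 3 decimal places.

1.033

P = 145/423 ≈ 0.34279 and Q = 68/423 ≈ 0.160757.
Under the Kimura two-parameter model, d = −½ ln(1 − 2P − Q) − ¼ ln(1 − 2Q).
1 − 2P − Q = 0.153663, giving −½ ln(0.153663) = 0.936497.
1 − 2Q = 0.678486, giving −¼ ln(0.678486) = 0.096973.
d = 0.936497 + 0.096973 = 1.033470.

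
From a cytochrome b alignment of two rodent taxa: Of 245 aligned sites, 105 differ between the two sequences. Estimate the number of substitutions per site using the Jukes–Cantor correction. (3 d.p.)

0.635

p = 105/245 ≈ 0.428571.
d = −(3/4) ln(1 − 4p/3) = −0.75 ln(1 − 0.571428) = −0.75 ln(0.428572)
  = −0.75 × (-0.847297) = 0.635473 substitutions/site.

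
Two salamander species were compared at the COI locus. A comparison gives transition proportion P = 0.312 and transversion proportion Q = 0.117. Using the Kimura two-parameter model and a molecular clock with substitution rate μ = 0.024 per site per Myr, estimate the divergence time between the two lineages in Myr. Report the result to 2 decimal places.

Under the Kimura two-parameter model, d = −½ ln(1 − 2P − Q) − ¼ ln(1 − 2Q).
1 − 2P − Q = 0.259, giving −½ ln(0.259) = 0.675464.
1 − 2Q = 0.766, giving −¼ ln(0.766) = 0.066643.
d = 0.675464 + 0.066643 = 0.742107.
Under a molecular clock d = 2μt, so t = d/(2μ) = 0.742107 / (2 × 0.024) = 15.46 Myr.

15.46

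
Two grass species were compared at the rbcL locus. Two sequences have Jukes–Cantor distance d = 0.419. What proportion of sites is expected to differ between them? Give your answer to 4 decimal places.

p = (3/4)(1 − e^(−4d/3)) = 0.75 × (1 − e^(-0.558667)) = 0.75 × (1 − 0.571971) = 0.321022.

0.3210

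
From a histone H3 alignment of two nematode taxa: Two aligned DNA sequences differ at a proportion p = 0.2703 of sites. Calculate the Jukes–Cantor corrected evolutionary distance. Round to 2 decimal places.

d = −(3/4) ln(1 − 4p/3) = −0.75 ln(1 − 0.3604) = −0.75 ln(0.6396)
  = −0.75 × (-0.446912) = 0.335184 substitutions/site.

0.34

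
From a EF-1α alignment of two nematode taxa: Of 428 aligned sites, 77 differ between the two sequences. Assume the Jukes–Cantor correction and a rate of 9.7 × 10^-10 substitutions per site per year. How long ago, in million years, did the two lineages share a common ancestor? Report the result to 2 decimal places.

p = 77/428 ≈ 0.179907.
d = −(3/4) ln(1 − 4p/3) = −0.75 ln(1 − 0.239876) = −0.75 ln(0.760124)
  = −0.75 × (-0.274274) = 0.205706 substitutions/site.
Under a molecular clock d = 2μt, so t = d/(2μ) = 0.205706 / (2 × 9.7 × 10^-10) = 106.03 million years.

106.03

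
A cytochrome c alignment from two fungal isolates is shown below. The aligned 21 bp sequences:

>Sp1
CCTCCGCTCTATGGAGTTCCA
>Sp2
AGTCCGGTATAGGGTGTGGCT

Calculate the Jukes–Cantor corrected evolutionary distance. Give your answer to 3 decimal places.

The sequences differ at 9 of 21 sites (1, 2, 7, 9, 12, 15, 18, 19, 21), so p = 9/21 ≈ 0.428571.
d = −(3/4) ln(1 − 4p/3) = −0.75 ln(1 − 0.571428) = −0.75 ln(0.428572)
  = −0.75 × (-0.847297) = 0.635473 substitutions/site.

0.635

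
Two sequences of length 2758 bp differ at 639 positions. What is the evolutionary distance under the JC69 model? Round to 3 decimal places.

p = 639/2758 ≈ 0.23169.
d = −(3/4) ln(1 − 4p/3) = −0.75 ln(1 − 0.30892) = −0.75 ln(0.69108)
  = −0.75 × (-0.369500) = 0.277125 substitutions/site.

0.277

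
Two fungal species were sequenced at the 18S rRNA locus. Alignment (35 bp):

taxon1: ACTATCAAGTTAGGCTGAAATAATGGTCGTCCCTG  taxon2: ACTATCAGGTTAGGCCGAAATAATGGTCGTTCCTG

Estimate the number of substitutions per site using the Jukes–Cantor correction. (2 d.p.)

The sequences differ at 3 of 35 sites (8, 16, 31), so p = 3/35 ≈ 0.085714.
d = −(3/4) ln(1 − 4p/3) = −0.75 ln(1 − 0.114285) = −0.75 ln(0.885715)
  = −0.75 × (-0.121360) = 0.091020 substitutions/site.

0.09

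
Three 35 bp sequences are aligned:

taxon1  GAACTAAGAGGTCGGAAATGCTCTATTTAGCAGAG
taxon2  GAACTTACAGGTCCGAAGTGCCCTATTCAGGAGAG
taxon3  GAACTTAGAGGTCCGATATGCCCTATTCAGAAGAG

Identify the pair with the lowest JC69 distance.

taxon2 and taxon3

taxon1–taxon2: 7/35 differ, p = 0.200, d = 0.233.
taxon1–taxon3: 6/35 differ, p = 0.171, d = 0.195.
taxon2–taxon3: 4/35 differ, p = 0.114, d = 0.124.
The smallest distance is between taxon2 and taxon3.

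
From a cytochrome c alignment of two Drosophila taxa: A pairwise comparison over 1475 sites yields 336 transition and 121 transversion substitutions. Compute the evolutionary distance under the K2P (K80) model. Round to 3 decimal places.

P = 336/1475 ≈ 0.227797 and Q = 121/1475 ≈ 0.082034.
Under the Kimura two-parameter model, d = −½ ln(1 − 2P − Q) − ¼ ln(1 − 2Q).
1 − 2P − Q = 0.462372, giving −½ ln(0.462372) = 0.385693.
1 − 2Q = 0.835932, giving −¼ ln(0.835932) = 0.044802.
d = 0.385693 + 0.044802 = 0.430495.

0.430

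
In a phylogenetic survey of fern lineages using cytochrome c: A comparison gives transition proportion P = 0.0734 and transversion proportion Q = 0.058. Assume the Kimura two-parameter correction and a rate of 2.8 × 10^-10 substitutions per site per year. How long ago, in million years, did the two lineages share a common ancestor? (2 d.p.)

259.65

Under the Kimura two-parameter model, d = −½ ln(1 − 2P − Q) − ¼ ln(1 − 2Q).
1 − 2P − Q = 0.7952, giving −½ ln(0.7952) = 0.114581.
1 − 2Q = 0.884, giving −¼ ln(0.884) = 0.030825.
d = 0.114581 + 0.030825 = 0.145406.
Under a molecular clock d = 2μt, so t = d/(2μ) = 0.145406 / (2 × 2.8 × 10^-10) = 259.65 million years.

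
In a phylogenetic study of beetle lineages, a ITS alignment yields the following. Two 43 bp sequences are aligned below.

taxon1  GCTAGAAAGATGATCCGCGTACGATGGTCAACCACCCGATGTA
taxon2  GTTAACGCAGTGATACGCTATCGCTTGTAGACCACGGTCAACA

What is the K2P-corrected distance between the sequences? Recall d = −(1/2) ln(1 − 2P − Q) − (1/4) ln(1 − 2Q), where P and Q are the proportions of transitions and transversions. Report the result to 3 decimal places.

Of 43 sites, 8 differences are transitions and 14 are transversions, so P = 8/43 ≈ 0.186047 and Q = 14/43 ≈ 0.325581.
Under the Kimura two-parameter model, d = −½ ln(1 − 2P − Q) − ¼ ln(1 − 2Q).
1 − 2P − Q = 0.302325, giving −½ ln(0.302325) = 0.598126.
1 − 2Q = 0.348838, giving −¼ ln(0.348838) = 0.263287.
d = 0.598126 + 0.263287 = 0.861413.

0.861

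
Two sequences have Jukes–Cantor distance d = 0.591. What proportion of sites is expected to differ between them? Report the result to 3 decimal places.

p = (3/4)(1 − e^(−4d/3)) = 0.75 × (1 − e^(-0.788)) = 0.75 × (1 − 0.454753) = 0.408935.

0.409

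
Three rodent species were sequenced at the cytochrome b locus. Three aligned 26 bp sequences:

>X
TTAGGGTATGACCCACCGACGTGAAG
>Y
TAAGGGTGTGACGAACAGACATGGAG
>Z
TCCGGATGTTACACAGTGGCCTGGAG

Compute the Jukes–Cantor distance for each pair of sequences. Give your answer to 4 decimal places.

d(X,Y) = 0.3335, d(X,Z) = 0.6228, d(Y,Z) = 0.5393

X–Y: 7/26 sites differ → p ≈ 0.269231, d = −0.75 ln(1 − 0.358975) = 0.333515 ≈ 0.3335.
X–Z: 11/26 sites differ → p ≈ 0.423077, d = −0.75 ln(1 − 0.564103) = 0.622762 ≈ 0.6228.
Y–Z: 10/26 sites differ → p ≈ 0.384615, d = −0.75 ln(1 − 0.51282) = 0.539341 ≈ 0.5393.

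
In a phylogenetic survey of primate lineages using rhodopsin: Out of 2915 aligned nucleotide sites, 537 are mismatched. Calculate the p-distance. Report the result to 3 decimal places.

0.184

p = 537/2915 = 0.184219… ≈ 0.184 (to 3 d.p.).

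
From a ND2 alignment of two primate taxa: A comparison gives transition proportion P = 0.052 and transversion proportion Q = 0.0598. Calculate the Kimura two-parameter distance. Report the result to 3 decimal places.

Under the Kimura two-parameter model, d = −½ ln(1 − 2P − Q) − ¼ ln(1 − 2Q).
1 − 2P − Q = 0.8362, giving −½ ln(0.8362) = 0.089444.
1 − 2Q = 0.8804, giving −¼ ln(0.8804) = 0.031845.
d = 0.089444 + 0.031845 = 0.121289.

0.121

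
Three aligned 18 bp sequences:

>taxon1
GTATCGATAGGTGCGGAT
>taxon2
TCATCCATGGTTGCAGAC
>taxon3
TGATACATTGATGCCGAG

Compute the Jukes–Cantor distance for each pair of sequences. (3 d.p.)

d(taxon1,taxon2) = 0.548, d(taxon1,taxon3) = 0.673, d(taxon2,taxon3) = 0.441

taxon1–taxon2: 7/18 sites differ → p ≈ 0.388889, d = −0.75 ln(1 − 0.518519) = 0.548166 ≈ 0.548.
taxon1–taxon3: 8/18 sites differ → p ≈ 0.444444, d = −0.75 ln(1 − 0.592592) = 0.673455 ≈ 0.673.
taxon2–taxon3: 6/18 sites differ → p ≈ 0.333333, d = −0.75 ln(1 − 0.444444) = 0.440839 ≈ 0.441.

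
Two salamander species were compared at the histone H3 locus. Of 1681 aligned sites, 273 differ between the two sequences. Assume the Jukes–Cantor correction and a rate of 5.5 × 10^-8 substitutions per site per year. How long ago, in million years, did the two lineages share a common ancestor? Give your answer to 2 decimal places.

1.66

p = 273/1681 ≈ 0.162403.
d = −(3/4) ln(1 − 4p/3) = −0.75 ln(1 − 0.216537) = −0.75 ln(0.783463)
  = −0.75 × (-0.244031) = 0.183023 substitutions/site.
Under a molecular clock d = 2μt, so t = d/(2μ) = 0.183023 / (2 × 5.5 × 10^-8) = 1.66 million years.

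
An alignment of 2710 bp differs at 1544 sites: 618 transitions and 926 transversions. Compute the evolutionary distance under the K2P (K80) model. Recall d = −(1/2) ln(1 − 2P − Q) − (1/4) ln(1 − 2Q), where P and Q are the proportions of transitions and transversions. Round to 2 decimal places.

1.09

P = 618/2710 ≈ 0.228044 and Q = 926/2710 ≈ 0.341697.
Under the Kimura two-parameter model, d = −½ ln(1 − 2P − Q) − ¼ ln(1 − 2Q).
1 − 2P − Q = 0.202215, giving −½ ln(0.202215) = 0.799212.
1 − 2Q = 0.316606, giving −¼ ln(0.316606) = 0.287524.
d = 0.799212 + 0.287524 = 1.086736.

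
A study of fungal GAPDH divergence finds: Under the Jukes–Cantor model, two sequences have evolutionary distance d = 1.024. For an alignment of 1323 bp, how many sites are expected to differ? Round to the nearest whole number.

739

Invert JC69: p = (3/4)(1 − e^(−4d/3)) = 0.75 × (1 − e^(-1.365333)) = 0.75 × (1 − 0.255296) = 0.558528.
Expected differing sites = pL ≈ 0.558528 × 1323 = 738.932544 ≈ 739.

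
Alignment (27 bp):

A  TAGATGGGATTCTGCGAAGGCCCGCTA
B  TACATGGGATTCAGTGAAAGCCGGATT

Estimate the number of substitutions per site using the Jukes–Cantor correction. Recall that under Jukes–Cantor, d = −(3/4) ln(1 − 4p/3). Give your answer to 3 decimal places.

The sequences differ at 7 of 27 sites (3, 13, 15, 19, 23, 25, 27), so p = 7/27 ≈ 0.259259.
d = −(3/4) ln(1 − 4p/3) = −0.75 ln(1 − 0.345679) = −0.75 ln(0.654321)
  = −0.75 × (-0.424157) = 0.318118 substitutions/site.

0.318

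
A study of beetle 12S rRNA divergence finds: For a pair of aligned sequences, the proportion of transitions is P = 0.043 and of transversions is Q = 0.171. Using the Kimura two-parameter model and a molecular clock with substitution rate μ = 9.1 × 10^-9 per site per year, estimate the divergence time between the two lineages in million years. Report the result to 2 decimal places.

13.91

Under the Kimura two-parameter model, d = −½ ln(1 − 2P − Q) − ¼ ln(1 − 2Q).
1 − 2P − Q = 0.743, giving −½ ln(0.743) = 0.148530.
1 − 2Q = 0.658, giving −¼ ln(0.658) = 0.104638.
d = 0.148530 + 0.104638 = 0.253168.
Under a molecular clock d = 2μt, so t = d/(2μ) = 0.253168 / (2 × 9.1 × 10^-9) = 13.91 million years.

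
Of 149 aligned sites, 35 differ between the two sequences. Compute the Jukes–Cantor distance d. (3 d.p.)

p = 35/149 ≈ 0.234899.
d = −(3/4) ln(1 − 4p/3) = −0.75 ln(1 − 0.313199) = −0.75 ln(0.686801)
  = −0.75 × (-0.375711) = 0.281783 substitutions/site.

0.282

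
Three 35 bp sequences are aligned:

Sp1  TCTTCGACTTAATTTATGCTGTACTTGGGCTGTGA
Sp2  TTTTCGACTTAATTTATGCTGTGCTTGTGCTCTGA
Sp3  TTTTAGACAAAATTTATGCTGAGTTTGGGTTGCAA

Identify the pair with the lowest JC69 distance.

Sp1 and Sp2

Sp1–Sp2: 4/35 differ, p = 0.114, d = 0.124.
Sp1–Sp3: 10/35 differ, p = 0.286, d = 0.360.
Sp2–Sp3: 10/35 differ, p = 0.286, d = 0.360.
The smallest distance is between Sp1 and Sp2.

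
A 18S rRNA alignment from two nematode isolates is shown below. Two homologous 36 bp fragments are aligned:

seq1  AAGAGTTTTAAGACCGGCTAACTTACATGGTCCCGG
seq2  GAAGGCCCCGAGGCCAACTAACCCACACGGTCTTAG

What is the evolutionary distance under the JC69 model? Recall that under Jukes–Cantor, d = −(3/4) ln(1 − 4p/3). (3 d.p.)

The sequences differ at 17 of 36 sites, so p = 17/36 ≈ 0.472222.
d = −(3/4) ln(1 − 4p/3) = −0.75 ln(1 − 0.629629) = −0.75 ln(0.370371)
  = −0.75 × (-0.993250) = 0.744938 substitutions/site.

0.745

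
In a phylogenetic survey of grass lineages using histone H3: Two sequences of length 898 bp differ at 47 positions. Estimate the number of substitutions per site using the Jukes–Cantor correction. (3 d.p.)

0.054

p = 47/898 ≈ 0.052339.
d = −(3/4) ln(1 − 4p/3) = −0.75 ln(1 − 0.069785) = −0.75 ln(0.930215)
  = −0.75 × (-0.072340) = 0.054255 substitutions/site.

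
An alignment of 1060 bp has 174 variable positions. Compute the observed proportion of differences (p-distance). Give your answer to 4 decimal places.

p = 174/1060 = 0.164150… ≈ 0.1642 (to 4 d.p.).

0.1642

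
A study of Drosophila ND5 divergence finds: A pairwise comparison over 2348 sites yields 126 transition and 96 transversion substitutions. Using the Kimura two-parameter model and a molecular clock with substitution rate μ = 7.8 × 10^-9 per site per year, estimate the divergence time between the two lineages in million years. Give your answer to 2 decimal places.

6.51

P = 126/2348 ≈ 0.053663 and Q = 96/2348 ≈ 0.040886.
Under the Kimura two-parameter model, d = −½ ln(1 − 2P − Q) − ¼ ln(1 − 2Q).
1 − 2P − Q = 0.851788, giving −½ ln(0.851788) = 0.080209.
1 − 2Q = 0.918228, giving −¼ ln(0.918228) = 0.021327.
d = 0.080209 + 0.021327 = 0.101536.
Under a molecular clock d = 2μt, so t = d/(2μ) = 0.101536 / (2 × 7.8 × 10^-9) = 6.51 million years.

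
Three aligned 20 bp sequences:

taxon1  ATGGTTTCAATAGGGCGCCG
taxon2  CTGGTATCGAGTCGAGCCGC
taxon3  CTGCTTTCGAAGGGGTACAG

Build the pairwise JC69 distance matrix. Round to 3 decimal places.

taxon1–taxon2: 11/20 sites differ → p = 0.55, d = −0.75 ln(1 − 0.733333) = 0.991316 ≈ 0.991.
taxon1–taxon3: 8/20 sites differ → p = 0.4, d = −0.75 ln(1 − 0.533333) = 0.571605 ≈ 0.572.
taxon2–taxon3: 10/20 sites differ → p = 0.5, d = −0.75 ln(1 − 0.666667) = 0.823960 ≈ 0.824.

d(taxon1,taxon2) = 0.991, d(taxon1,taxon3) = 0.572, d(taxon2,taxon3) = 0.824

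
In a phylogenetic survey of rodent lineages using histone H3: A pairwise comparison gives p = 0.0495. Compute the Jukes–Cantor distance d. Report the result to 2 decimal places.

0.05

d = −(3/4) ln(1 − 4p/3) = −0.75 ln(1 − 0.066) = −0.75 ln(0.934)
  = −0.75 × (-0.068279) = 0.051209 substitutions/site.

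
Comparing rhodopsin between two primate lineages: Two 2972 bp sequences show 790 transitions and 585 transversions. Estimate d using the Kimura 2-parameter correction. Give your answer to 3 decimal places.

P = 790/2972 ≈ 0.265814 and Q = 585/2972 ≈ 0.196837.
Under the Kimura two-parameter model, d = −½ ln(1 − 2P − Q) − ¼ ln(1 − 2Q).
1 − 2P − Q = 0.271535, giving −½ ln(0.271535) = 0.651832.
1 − 2Q = 0.606326, giving −¼ ln(0.606326) = 0.125084.
d = 0.651832 + 0.125084 = 0.776916.

0.777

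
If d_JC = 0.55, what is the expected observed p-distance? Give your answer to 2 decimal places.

0.39

p = (3/4)(1 − e^(−4d/3)) = 0.75 × (1 − e^(-0.733333)) = 0.75 × (1 − 0.480305) = 0.389771.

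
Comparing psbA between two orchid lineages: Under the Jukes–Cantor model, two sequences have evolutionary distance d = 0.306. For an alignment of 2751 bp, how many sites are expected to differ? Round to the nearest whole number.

Invert JC69: p = (3/4)(1 − e^(−4d/3)) = 0.75 × (1 − e^(-0.408)) = 0.75 × (1 − 0.664979) = 0.251266.
Expected differing sites = pL ≈ 0.251266 × 2751 = 691.232766 ≈ 691.

691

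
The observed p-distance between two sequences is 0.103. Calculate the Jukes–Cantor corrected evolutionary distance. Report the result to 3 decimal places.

0.111

d = −(3/4) ln(1 − 4p/3) = −0.75 ln(1 − 0.137333) = −0.75 ln(0.862667)
  = −0.75 × (-0.147727) = 0.110795 substitutions/site.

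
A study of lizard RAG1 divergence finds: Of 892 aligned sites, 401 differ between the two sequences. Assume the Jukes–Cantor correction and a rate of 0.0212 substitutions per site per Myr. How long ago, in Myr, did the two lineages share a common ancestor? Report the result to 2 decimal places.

16.18

p = 401/892 ≈ 0.449552.
d = −(3/4) ln(1 − 4p/3) = −0.75 ln(1 − 0.599403) = −0.75 ln(0.400597)
  = −0.75 × (-0.914799) = 0.686099 substitutions/site.
Under a molecular clock d = 2μt, so t = d/(2μ) = 0.686099 / (2 × 0.0212) = 16.18 Myr.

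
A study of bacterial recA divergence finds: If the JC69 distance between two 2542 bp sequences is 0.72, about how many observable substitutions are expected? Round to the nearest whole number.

1177

Invert JC69: p = (3/4)(1 − e^(−4d/3)) = 0.75 × (1 − e^(-0.96)) = 0.75 × (1 − 0.382893) = 0.462830.
Expected differing sites = pL ≈ 0.462830 × 2542 = 1176.51386 ≈ 1177.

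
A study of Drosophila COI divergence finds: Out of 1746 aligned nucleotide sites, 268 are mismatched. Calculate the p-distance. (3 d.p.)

p = 268/1746 = 0.153493… ≈ 0.153 (to 3 d.p.).

0.153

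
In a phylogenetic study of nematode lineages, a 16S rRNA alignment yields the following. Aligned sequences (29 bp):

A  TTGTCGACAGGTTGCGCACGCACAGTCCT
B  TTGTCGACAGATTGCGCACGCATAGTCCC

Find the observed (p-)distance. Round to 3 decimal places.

The sequences differ at 3 of 29 positions (sites 11, 23, 29).
p = 3/29 = 0.103448… ≈ 0.103 (to 3 d.p.).

0.103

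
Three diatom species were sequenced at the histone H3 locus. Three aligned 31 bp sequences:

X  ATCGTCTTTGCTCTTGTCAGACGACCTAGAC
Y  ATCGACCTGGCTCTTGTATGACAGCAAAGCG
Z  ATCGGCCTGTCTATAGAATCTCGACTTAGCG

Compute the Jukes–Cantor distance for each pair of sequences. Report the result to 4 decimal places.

d(X,Y) = 0.4806, d(X,Z) = 0.6913, d(Y,Z) = 0.4806

X–Y: 11/31 sites differ → p ≈ 0.354839, d = −0.75 ln(1 − 0.473119) = 0.480585 ≈ 0.4806.
X–Z: 14/31 sites differ → p ≈ 0.451613, d = −0.75 ln(1 − 0.602151) = 0.691262 ≈ 0.6913.
Y–Z: 11/31 sites differ → p ≈ 0.354839, d = −0.75 ln(1 − 0.473119) = 0.480585 ≈ 0.4806.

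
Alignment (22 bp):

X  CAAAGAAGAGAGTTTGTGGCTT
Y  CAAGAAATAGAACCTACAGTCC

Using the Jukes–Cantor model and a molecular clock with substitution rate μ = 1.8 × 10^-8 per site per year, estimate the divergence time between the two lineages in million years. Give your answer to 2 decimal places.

27.07

The sequences differ at 12 of 22 sites, so p = 12/22 ≈ 0.545455.
d = −(3/4) ln(1 − 4p/3) = −0.75 ln(1 − 0.727273) = −0.75 ln(0.272727)
  = −0.75 × (-1.299284) = 0.974463 substitutions/site.
Under a molecular clock d = 2μt, so t = d/(2μ) = 0.974463 / (2 × 1.8 × 10^-8) = 27.07 million years.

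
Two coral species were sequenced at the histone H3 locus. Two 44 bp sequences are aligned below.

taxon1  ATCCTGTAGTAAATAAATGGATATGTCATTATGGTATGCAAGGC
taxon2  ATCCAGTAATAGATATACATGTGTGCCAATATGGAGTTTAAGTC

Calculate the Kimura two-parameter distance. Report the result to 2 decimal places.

0.52

Of 44 sites, 9 differences are transitions and 7 are transversions, so P = 9/44 ≈ 0.204545 and Q = 7/44 ≈ 0.159091.
Under the Kimura two-parameter model, d = −½ ln(1 − 2P − Q) − ¼ ln(1 − 2Q).
1 − 2P − Q = 0.431819, giving −½ ln(0.431819) = 0.419874.
1 − 2Q = 0.681818, giving −¼ ln(0.681818) = 0.095748.
d = 0.419874 + 0.095748 = 0.515622.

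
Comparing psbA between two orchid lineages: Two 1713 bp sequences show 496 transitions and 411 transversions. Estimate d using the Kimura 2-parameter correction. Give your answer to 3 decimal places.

1.018

P = 496/1713 ≈ 0.28955 and Q = 411/1713 ≈ 0.23993.
Under the Kimura two-parameter model, d = −½ ln(1 − 2P − Q) − ¼ ln(1 − 2Q).
1 − 2P − Q = 0.18097, giving −½ ln(0.18097) = 0.854712.
1 − 2Q = 0.52014, giving −¼ ln(0.52014) = 0.163414.
d = 0.854712 + 0.163414 = 1.018126.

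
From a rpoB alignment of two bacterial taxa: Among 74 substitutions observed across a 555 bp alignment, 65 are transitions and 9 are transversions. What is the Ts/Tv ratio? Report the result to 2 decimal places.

7.22

R = 65/9 = 7.222222… ≈ 7.22 (to 2 d.p.).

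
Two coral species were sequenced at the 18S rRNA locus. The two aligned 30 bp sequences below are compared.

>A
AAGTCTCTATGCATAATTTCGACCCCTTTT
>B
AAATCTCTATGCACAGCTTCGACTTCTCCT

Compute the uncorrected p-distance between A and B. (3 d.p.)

0.267

The sequences differ at 8 of 30 positions (sites 3, 14, 16, 17, 24, 25, 28, 29).
p = 8/30 = 0.266666… ≈ 0.267 (to 3 d.p.).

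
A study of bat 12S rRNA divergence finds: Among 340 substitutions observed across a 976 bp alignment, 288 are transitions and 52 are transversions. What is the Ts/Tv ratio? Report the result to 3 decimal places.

5.538

R = 288/52 = 5.538461… ≈ 5.538 (to 3 d.p.).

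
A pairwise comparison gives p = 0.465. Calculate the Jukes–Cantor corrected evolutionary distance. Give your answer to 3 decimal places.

0.726

d = −(3/4) ln(1 − 4p/3) = −0.75 ln(1 − 0.62) = −0.75 ln(0.38)
  = −0.75 × (-0.967584) = 0.725688 substitutions/site.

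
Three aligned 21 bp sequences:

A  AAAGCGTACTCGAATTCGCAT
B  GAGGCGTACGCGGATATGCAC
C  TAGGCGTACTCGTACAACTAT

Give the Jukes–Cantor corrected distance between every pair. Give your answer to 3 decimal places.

d(A,B) = 0.441, d(A,C) = 0.532, d(B,C) = 0.532

A–B: 7/21 sites differ → p ≈ 0.333333, d = −0.75 ln(1 − 0.444444) = 0.440839 ≈ 0.441.
A–C: 8/21 sites differ → p ≈ 0.380952, d = −0.75 ln(1 − 0.507936) = 0.531860 ≈ 0.532.
B–C: 8/21 sites differ → p ≈ 0.380952, d = −0.75 ln(1 − 0.507936) = 0.531860 ≈ 0.532.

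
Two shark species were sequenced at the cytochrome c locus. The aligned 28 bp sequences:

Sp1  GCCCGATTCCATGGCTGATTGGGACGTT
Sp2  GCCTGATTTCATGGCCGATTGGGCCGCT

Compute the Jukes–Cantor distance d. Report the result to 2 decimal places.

0.20

The sequences differ at 5 of 28 sites (4, 9, 16, 24, 27), so p = 5/28 ≈ 0.178571.
d = −(3/4) ln(1 − 4p/3) = −0.75 ln(1 − 0.238095) = −0.75 ln(0.761905)
  = −0.75 × (-0.271933) = 0.203950 substitutions/site.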